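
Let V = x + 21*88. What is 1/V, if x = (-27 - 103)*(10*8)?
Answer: -1/8552 ≈ -0.00011693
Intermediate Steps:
x = -10400 (x = -130*80 = -10400)
V = -8552 (V = -10400 + 21*88 = -10400 + 1848 = -8552)
1/V = 1/(-8552) = -1/8552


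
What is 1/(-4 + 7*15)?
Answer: 1/101 ≈ 0.0099010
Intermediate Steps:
1/(-4 + 7*15) = 1/(-4 + 105) = 1/101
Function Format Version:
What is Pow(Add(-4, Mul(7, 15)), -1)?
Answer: Rational(1, 101) ≈ 0.0099010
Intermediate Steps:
Pow(Add(-4, Mul(7, 15)), -1) = Pow(Add(-4, 105), -1) = Pow(101, -1) = Rational(1, 101)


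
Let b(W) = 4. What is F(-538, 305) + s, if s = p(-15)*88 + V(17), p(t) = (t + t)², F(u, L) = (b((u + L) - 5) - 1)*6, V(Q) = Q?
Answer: 79235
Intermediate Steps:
F(u, L) = 18 (F(u, L) = (4 - 1)*6 = 3*6 = 18)
p(t) = 4*t² (p(t) = (2*t)² = 4*t²)
s = 79217 (s = (4*(-15)²)*88 + 17 = (4*225)*88 + 17 = 900*88 + 17 = 79200 + 17 = 79217)
F(-538, 305) + s = 18 + 79217 = 79235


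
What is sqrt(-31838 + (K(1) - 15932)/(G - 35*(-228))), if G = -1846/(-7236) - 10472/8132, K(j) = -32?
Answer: I*sqrt(109667597354332158231235430)/58688448655 ≈ 178.44*I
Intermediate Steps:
G = -7595465/7355394 (G = -1846*(-1/7236) - 10472*1/8132 = 923/3618 - 2618/2033 = -7595465/7355394 ≈ -1.0326)
sqrt(-31838 + (K(1) - 15932)/(G - 35*(-228))) = sqrt(-31838 + (-32 - 15932)/(-7595465/7355394 - 35*(-228))) = sqrt(-31838 - 15964/(-7595465/7355394 + 7980)) = sqrt(-31838 - 15964/58688448655/7355394) = sqrt(-31838 - 15964*7355394/58688448655) = sqrt(-31838 - 117421509816/58688448655) = sqrt(-1868640249787706/58688448655) = I*sqrt(109667597354332158231235430)/58688448655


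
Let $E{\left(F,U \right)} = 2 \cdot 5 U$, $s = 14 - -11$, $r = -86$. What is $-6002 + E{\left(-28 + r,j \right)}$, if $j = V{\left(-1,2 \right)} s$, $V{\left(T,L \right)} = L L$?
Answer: $-5002$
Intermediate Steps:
$V{\left(T,L \right)} = L^{2}$
$s = 25$ ($s = 14 + 11 = 25$)
$j = 100$ ($j = 2^{2} \cdot 25 = 4 \cdot 25 = 100$)
$E{\left(F,U \right)} = 10 U$
$-6002 + E{\left(-28 + r,j \right)} = -6002 + 10 \cdot 100 = -6002 + 1000 = -5002$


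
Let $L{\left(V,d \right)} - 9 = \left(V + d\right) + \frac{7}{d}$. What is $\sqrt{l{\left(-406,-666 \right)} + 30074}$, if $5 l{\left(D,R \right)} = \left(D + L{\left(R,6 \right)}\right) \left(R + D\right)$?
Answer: $\frac{\sqrt{2308002}}{3} \approx 506.4$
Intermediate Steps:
$L{\left(V,d \right)} = 9 + V + d + \frac{7}{d}$ ($L{\left(V,d \right)} = 9 + \left(\left(V + d\right) + \frac{7}{d}\right) = 9 + \left(V + d + \frac{7}{d}\right) = 9 + V + d + \frac{7}{d}$)
$l{\left(D,R \right)} = \frac{\left(D + R\right) \left(\frac{97}{6} + D + R\right)}{5}$ ($l{\left(D,R \right)} = \frac{\left(D + \left(9 + R + 6 + \frac{7}{6}\right)\right) \left(R + D\right)}{5} = \frac{\left(D + \left(9 + R + 6 + 7 \cdot \frac{1}{6}\right)\right) \left(D + R\right)}{5} = \frac{\left(D + \left(9 + R + 6 + \frac{7}{6}\right)\right) \left(D + R\right)}{5} = \frac{\left(D + \left(\frac{97}{6} + R\right)\right) \left(D + R\right)}{5} = \frac{\left(\frac{97}{6} + D + R\right) \left(D + R\right)}{5} = \frac{\left(D + R\right) \left(\frac{97}{6} + D + R\right)}{5}$)
$\sqrt{l{\left(-406,-666 \right)} + 30074} = \sqrt{\left(\frac{\left(-406\right)^{2}}{5} + \frac{\left(-666\right)^{2}}{5} + \frac{97}{30} \left(-406\right) + \frac{97}{30} \left(-666\right) + \frac{2}{5} \left(-406\right) \left(-666\right)\right) + 30074} = \sqrt{\left(\frac{1}{5} \cdot 164836 + \frac{1}{5} \cdot 443556 - \frac{19691}{15} - \frac{10767}{5} + \frac{540792}{5}\right) + 30074} = \sqrt{\left(\frac{164836}{5} + \frac{443556}{5} - \frac{19691}{15} - \frac{10767}{5} + \frac{540792}{5}\right) + 30074} = \sqrt{\frac{679112}{3} + 30074} = \sqrt{\frac{769334}{3}} = \frac{\sqrt{2308002}}{3}$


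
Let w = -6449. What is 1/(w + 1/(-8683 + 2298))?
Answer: -6385/41176866 ≈ -0.00015506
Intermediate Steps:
1/(w + 1/(-8683 + 2298)) = 1/(-6449 + 1/(-8683 + 2298)) = 1/(-6449 + 1/(-6385)) = 1/(-6449 - 1/6385) = 1/(-41176866/6385) = -6385/41176866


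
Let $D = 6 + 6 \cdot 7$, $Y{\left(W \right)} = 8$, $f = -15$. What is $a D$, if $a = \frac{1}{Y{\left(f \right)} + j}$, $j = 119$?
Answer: $\frac{48}{127} \approx 0.37795$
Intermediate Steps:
$D = 48$ ($D = 6 + 42 = 48$)
$a = \frac{1}{127}$ ($a = \frac{1}{8 + 119} = \frac{1}{127} \approx 0.007874$)
$a D = \frac{1}{127} \cdot 48 = \frac{48}{127}$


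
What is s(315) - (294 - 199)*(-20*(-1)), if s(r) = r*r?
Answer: 97325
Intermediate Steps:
s(r) = r**2
s(315) - (294 - 199)*(-20*(-1)) = 315**2 - (294 - 199)*(-20*(-1)) = 99225 - 95*20 = 99225 - 1*1900 = 99225 - 1900 = 97325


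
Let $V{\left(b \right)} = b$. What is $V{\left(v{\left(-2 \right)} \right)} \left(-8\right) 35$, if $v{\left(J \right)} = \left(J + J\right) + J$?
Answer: $1680$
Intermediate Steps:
$v{\left(J \right)} = 3 J$ ($v{\left(J \right)} = 2 J + J = 3 J$)
$V{\left(v{\left(-2 \right)} \right)} \left(-8\right) 35 = 3 \left(-2\right) \left(-8\right) 35 = \left(-6\right) \left(-8\right) 35 = 48 \cdot 35 = 1680$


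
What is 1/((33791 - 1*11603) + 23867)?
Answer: 1/46055 ≈ 2.1713e-5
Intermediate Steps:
1/((33791 - 1*11603) + 23867) = 1/((33791 - 11603) + 23867) = 1/(22188 + 23867) = 1/46055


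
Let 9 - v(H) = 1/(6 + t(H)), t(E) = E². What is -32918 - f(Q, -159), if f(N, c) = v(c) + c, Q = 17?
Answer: -828604415/25287 ≈ -32768.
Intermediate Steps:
v(H) = 9 - 1/(6 + H²)
f(N, c) = c + (53 + 9*c²)/(6 + c²) (f(N, c) = (53 + 9*c²)/(6 + c²) + c = c + (53 + 9*c²)/(6 + c²))
-32918 - f(Q, -159) = -32918 - (53 + 9*(-159)² - 159*(6 + (-159)²))/(6 + (-159)²) = -32918 - (53 + 9*25281 - 159*(6 + 25281))/(6 + 25281) = -32918 - (53 + 227529 - 159*25287)/25287 = -32918 - (53 + 227529 - 4020633)/25287 = -32918 - (-3793051)/25287 = -32918 - 1*(-3793051/25287) = -32918 + 3793051/25287 = -828604415/25287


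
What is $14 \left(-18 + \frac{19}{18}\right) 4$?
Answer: $- \frac{8540}{9} \approx -948.89$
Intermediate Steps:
$14 \left(-18 + \frac{19}{18}\right) 4 = 14 \left(- \frac{305}{18}\right) 4 = \left(- \frac{2135}{9}\right) 4 = - \frac{8540}{9}$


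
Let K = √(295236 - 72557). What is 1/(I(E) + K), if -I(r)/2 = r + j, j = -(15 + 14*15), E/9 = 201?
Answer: -3168/9813545 - √222679/9813545 ≈ -0.00037090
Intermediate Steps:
E = 1809 (E = 9*201 = 1809)
j = -225 (j = -(15 + 210) = -1*225 = -225)
K = √222679 ≈ 471.89
I(r) = 450 - 2*r (I(r) = -2*(r - 225) = -2*(-225 + r) = 450 - 2*r)
1/(I(E) + K) = 1/((450 - 2*1809) + √222679) = 1/((450 - 3618) + √222679) = 1/(-3168 + √222679)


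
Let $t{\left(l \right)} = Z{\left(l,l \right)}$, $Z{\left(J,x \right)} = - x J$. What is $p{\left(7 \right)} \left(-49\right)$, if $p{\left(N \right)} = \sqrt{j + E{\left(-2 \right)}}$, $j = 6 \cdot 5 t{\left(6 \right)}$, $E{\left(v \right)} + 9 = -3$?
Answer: $- 98 i \sqrt{273} \approx - 1619.2 i$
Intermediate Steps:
$Z{\left(J,x \right)} = - J x$
$t{\left(l \right)} = - l^{2}$ ($t{\left(l \right)} = - l l = - l^{2}$)
$E{\left(v \right)} = -12$ ($E{\left(v \right)} = -9 - 3 = -12$)
$j = -1080$ ($j = 6 \cdot 5 \left(- 6^{2}\right) = 30 \left(\left(-1\right) 36\right) = 30 \left(-36\right) = -1080$)
$p{\left(N \right)} = 2 i \sqrt{273}$ ($p{\left(N \right)} = \sqrt{-1080 - 12} = \sqrt{-1092} = 2 i \sqrt{273}$)
$p{\left(7 \right)} \left(-49\right) = 2 i \sqrt{273} \left(-49\right) = - 98 i \sqrt{273}$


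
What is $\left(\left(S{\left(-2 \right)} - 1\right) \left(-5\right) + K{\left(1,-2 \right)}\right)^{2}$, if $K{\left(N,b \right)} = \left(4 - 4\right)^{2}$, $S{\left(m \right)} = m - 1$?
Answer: $400$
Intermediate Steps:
$S{\left(m \right)} = -1 + m$
$K{\left(N,b \right)} = 0$ ($K{\left(N,b \right)} = 0^{2} = 0$)
$\left(\left(S{\left(-2 \right)} - 1\right) \left(-5\right) + K{\left(1,-2 \right)}\right)^{2} = \left(\left(\left(-1 - 2\right) - 1\right) \left(-5\right) + 0\right)^{2} = \left(\left(-3 - 1\right) \left(-5\right) + 0\right)^{2} = \left(\left(-4\right) \left(-5\right) + 0\right)^{2} = \left(20 + 0\right)^{2} = 20^{2} = 400$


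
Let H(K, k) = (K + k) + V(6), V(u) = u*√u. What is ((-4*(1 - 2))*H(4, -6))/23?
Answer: -8/23 + 24*√6/23 ≈ 2.2082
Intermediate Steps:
V(u) = u^(3/2)
H(K, k) = K + k + 6*√6 (H(K, k) = (K + k) + 6^(3/2) = (K + k) + 6*√6 = K + k + 6*√6)
((-4*(1 - 2))*H(4, -6))/23 = ((-4*(1 - 2))*(4 - 6 + 6*√6))/23 = ((-4*(-1))*(-2 + 6*√6))*(1/23) = (4*(-2 + 6*√6))*(1/23) = (-8 + 24*√6)*(1/23) = -8/23 + 24*√6/23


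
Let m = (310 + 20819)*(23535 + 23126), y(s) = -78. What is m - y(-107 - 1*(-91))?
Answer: 985900347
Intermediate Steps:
m = 985900269 (m = 21129*46661 = 985900269)
m - y(-107 - 1*(-91)) = 985900269 - 1*(-78) = 985900269 + 78 = 985900347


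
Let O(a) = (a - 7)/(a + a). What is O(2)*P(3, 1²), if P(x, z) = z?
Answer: -5/4 ≈ -1.2500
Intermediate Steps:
O(a) = (-7 + a)/(2*a) (O(a) = (-7 + a)/((2*a)) = (-7 + a)*(1/(2*a)) = (-7 + a)/(2*a))
O(2)*P(3, 1²) = ((½)*(-7 + 2)/2)*1² = ((½)*(½)*(-5))*1 = -5/4*1 = -5/4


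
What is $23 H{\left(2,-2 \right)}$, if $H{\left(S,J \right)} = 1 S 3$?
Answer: $138$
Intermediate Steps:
$H{\left(S,J \right)} = 3 S$ ($H{\left(S,J \right)} = S 3 = 3 S$)
$23 H{\left(2,-2 \right)} = 23 \cdot 3 \cdot 2 = 23 \cdot 6 = 138$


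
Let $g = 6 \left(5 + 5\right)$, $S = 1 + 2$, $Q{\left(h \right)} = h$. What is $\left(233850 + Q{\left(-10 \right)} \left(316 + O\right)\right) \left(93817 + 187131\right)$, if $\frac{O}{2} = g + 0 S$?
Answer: $64474756520$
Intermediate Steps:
$S = 3$
$g = 60$ ($g = 6 \cdot 10 = 60$)
$O = 120$ ($O = 2 \left(60 + 0 \cdot 3\right) = 2 \left(60 + 0\right) = 2 \cdot 60 = 120$)
$\left(233850 + Q{\left(-10 \right)} \left(316 + O\right)\right) \left(93817 + 187131\right) = \left(233850 - 10 \left(316 + 120\right)\right) \left(93817 + 187131\right) = \left(233850 - 4360\right) 280948 = 229490 \cdot 280948 = 64474756520$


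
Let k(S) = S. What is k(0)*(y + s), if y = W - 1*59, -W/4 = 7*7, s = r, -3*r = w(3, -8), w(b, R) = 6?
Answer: 0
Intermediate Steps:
r = -2 (r = -1/3*6 = -2)
s = -2
W = -196 (W = -28*7 = -4*49 = -196)
y = -255 (y = -196 - 1*59 = -196 - 59 = -255)
k(0)*(y + s) = 0*(-255 - 2) = 0*(-257) = 0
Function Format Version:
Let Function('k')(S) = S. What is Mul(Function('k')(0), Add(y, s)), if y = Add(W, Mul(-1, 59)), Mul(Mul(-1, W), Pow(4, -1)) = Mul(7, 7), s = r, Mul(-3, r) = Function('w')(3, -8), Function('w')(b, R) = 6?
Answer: 0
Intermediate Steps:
r = -2 (r = Mul(Rational(-1, 3), 6) = -2)
s = -2
W = -196 (W = Mul(-4, Mul(7, 7)) = Mul(-4, 49) = -196)
y = -255 (y = Add(-196, Mul(-1, 59)) = Add(-196, -59) = -255)
Mul(Function('k')(0), Add(y, s)) = Mul(0, Add(-255, -2)) = Mul(0, -257) = 0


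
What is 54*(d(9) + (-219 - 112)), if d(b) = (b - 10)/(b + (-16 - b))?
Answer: -142965/8 ≈ -17871.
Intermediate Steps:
d(b) = 5/8 - b/16 (d(b) = (-10 + b)/(-16) = (-10 + b)*(-1/16) = 5/8 - b/16)
54*(d(9) + (-219 - 112)) = 54*((5/8 - 1/16*9) + (-219 - 112)) = 54*((5/8 - 9/16) - 331) = 54*(1/16 - 331) = 54*(-5295/16) = -142965/8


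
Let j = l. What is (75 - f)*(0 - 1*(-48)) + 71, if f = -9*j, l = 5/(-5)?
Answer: 3239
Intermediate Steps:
l = -1 (l = 5*(-⅕) = -1)
j = -1
f = 9 (f = -9*(-1) = 9)
(75 - f)*(0 - 1*(-48)) + 71 = (75 - 1*9)*(0 - 1*(-48)) + 71 = (75 - 9)*(0 + 48) + 71 = 66*48 + 71 = 3168 + 71 = 3239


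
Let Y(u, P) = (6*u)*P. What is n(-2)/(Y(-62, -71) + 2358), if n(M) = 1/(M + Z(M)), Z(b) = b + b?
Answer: -1/172620 ≈ -5.7931e-6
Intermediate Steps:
Z(b) = 2*b
Y(u, P) = 6*P*u
n(M) = 1/(3*M) (n(M) = 1/(M + 2*M) = 1/(3*M))
n(-2)/(Y(-62, -71) + 2358) = ((⅓)/(-2))/(6*(-71)*(-62) + 2358) = ((⅓)*(-½))/(26412 + 2358) = -⅙/28770 = -⅙*1/28770 = -1/172620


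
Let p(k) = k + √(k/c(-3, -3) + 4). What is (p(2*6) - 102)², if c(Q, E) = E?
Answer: 8100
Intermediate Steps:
p(k) = k + √(4 - k/3) (p(k) = k + √(k/(-3) + 4) = k + √(k*(-⅓) + 4) = k + √(-k/3 + 4) = k + √(4 - k/3))
(p(2*6) - 102)² = ((2*6 + √(36 - 6*6)/3) - 102)² = ((12 + √(36 - 3*12)/3) - 102)² = ((12 + √(36 - 36)/3) - 102)² = ((12 + √0/3) - 102)² = ((12 + (⅓)*0) - 102)² = ((12 + 0) - 102)² = (12 - 102)² = (-90)² = 8100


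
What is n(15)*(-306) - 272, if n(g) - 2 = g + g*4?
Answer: -23834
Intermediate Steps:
n(g) = 2 + 5*g (n(g) = 2 + (g + g*4) = 2 + (g + 4*g) = 2 + 5*g)
n(15)*(-306) - 272 = (2 + 5*15)*(-306) - 272 = (2 + 75)*(-306) - 272 = 77*(-306) - 272 = -23562 - 272 = -23834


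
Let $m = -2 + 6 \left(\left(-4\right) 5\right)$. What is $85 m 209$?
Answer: $-2167330$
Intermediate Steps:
$m = -122$ ($m = -2 + 6 \left(-20\right) = -2 - 120 = -122$)
$85 m 209 = 85 \left(-122\right) 209 = \left(-10370\right) 209 = -2167330$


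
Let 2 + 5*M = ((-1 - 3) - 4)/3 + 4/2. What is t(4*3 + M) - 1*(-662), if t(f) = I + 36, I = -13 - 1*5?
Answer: 680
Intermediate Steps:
I = -18 (I = -13 - 5 = -18)
M = -8/15 (M = -⅖ + (((-1 - 3) - 4)/3 + 4/2)/5 = -⅖ + ((-4 - 4)*(⅓) + 4*(½))/5 = -⅖ + (-8*⅓ + 2)/5 = -⅖ + (-8/3 + 2)/5 = -⅖ + (⅕)*(-⅔) = -⅖ - 2/15 = -8/15 ≈ -0.53333)
t(f) = 18 (t(f) = -18 + 36 = 18)
t(4*3 + M) - 1*(-662) = 18 - 1*(-662) = 18 + 662 = 680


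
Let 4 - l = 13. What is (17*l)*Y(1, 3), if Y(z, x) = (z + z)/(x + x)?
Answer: -51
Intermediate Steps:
l = -9 (l = 4 - 1*13 = 4 - 13 = -9)
Y(z, x) = z/x (Y(z, x) = (2*z)/((2*x)) = (2*z)*(1/(2*x)) = z/x)
(17*l)*Y(1, 3) = (17*(-9))*(1/3) = -153/3 = -153*⅓ = -51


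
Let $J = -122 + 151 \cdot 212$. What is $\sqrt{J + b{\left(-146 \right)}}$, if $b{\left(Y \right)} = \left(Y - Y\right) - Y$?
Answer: $2 \sqrt{8009} \approx 178.99$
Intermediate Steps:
$J = 31890$ ($J = -122 + 32012 = 31890$)
$b{\left(Y \right)} = - Y$ ($b{\left(Y \right)} = 0 - Y = - Y$)
$\sqrt{J + b{\left(-146 \right)}} = \sqrt{31890 - -146} = \sqrt{31890 + 146} = \sqrt{32036} = 2 \sqrt{8009}$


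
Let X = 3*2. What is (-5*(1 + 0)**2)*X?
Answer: -30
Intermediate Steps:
X = 6
(-5*(1 + 0)**2)*X = -5*(1 + 0)**2*6 = -5*1**2*6 = -5*1*6 = -5*6 = -30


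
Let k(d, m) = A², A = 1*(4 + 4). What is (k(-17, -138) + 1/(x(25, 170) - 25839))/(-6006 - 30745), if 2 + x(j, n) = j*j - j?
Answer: -1615423/927631991 ≈ -0.0017414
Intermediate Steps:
A = 8 (A = 1*8 = 8)
x(j, n) = -2 + j² - j (x(j, n) = -2 + (j*j - j) = -2 + (j² - j) = -2 + j² - j)
k(d, m) = 64 (k(d, m) = 8² = 64)
(k(-17, -138) + 1/(x(25, 170) - 25839))/(-6006 - 30745) = (64 + 1/((-2 + 25² - 1*25) - 25839))/(-6006 - 30745) = (64 + 1/((-2 + 625 - 25) - 25839))/(-36751) = (64 + 1/(598 - 25839))*(-1/36751) = (64 + 1/(-25241))*(-1/36751) = (64 - 1/25241)*(-1/36751) = (1615423/25241)*(-1/36751) = -1615423/927631991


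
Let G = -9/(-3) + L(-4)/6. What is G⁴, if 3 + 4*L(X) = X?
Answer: 17850625/331776 ≈ 53.803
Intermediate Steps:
L(X) = -¾ + X/4
G = 65/24 (G = -9/(-3) + (-¾ + (¼)*(-4))/6 = -9*(-⅓) + (-¾ - 1)*(⅙) = 3 - 7/4*⅙ = 3 - 7/24 = 65/24 ≈ 2.7083)
G⁴ = (65/24)⁴ = 17850625/331776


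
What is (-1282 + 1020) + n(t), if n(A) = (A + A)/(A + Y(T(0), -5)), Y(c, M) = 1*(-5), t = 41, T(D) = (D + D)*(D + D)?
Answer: -4675/18 ≈ -259.72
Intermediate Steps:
T(D) = 4*D**2 (T(D) = (2*D)*(2*D) = 4*D**2)
Y(c, M) = -5
n(A) = 2*A/(-5 + A) (n(A) = (A + A)/(A - 5) = (2*A)/(-5 + A) = 2*A/(-5 + A))
(-1282 + 1020) + n(t) = (-1282 + 1020) + 2*41/(-5 + 41) = -262 + 2*41/36 = -262 + 2*41*(1/36) = -262 + 41/18 = -4675/18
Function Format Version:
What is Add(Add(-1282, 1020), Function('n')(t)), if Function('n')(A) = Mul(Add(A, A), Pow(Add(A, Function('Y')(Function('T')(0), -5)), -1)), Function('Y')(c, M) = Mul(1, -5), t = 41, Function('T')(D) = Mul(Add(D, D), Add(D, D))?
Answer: Rational(-4675, 18) ≈ -259.72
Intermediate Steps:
Function('T')(D) = Mul(4, Pow(D, 2)) (Function('T')(D) = Mul(Mul(2, D), Mul(2, D)) = Mul(4, Pow(D, 2)))
Function('Y')(c, M) = -5
Function('n')(A) = Mul(2, A, Pow(Add(-5, A), -1)) (Function('n')(A) = Mul(Add(A, A), Pow(Add(A, -5), -1)) = Mul(Mul(2, A), Pow(Add(-5, A), -1)) = Mul(2, A, Pow(Add(-5, A), -1)))
Add(Add(-1282, 1020), Function('n')(t)) = Add(Add(-1282, 1020), Mul(2, 41, Pow(Add(-5, 41), -1))) = Add(-262, Mul(2, 41, Pow(36, -1))) = Add(-262, Mul(2, 41, Rational(1, 36))) = Add(-262, Rational(41, 18)) = Rational(-4675, 18)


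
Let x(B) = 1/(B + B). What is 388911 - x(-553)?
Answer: 430135567/1106 ≈ 3.8891e+5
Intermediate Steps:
x(B) = 1/(2*B)
388911 - x(-553) = 388911 - 1/(2*(-553)) = 388911 - (-1)/(2*553) = 388911 - 1*(-1/1106) = 388911 + 1/1106 = 430135567/1106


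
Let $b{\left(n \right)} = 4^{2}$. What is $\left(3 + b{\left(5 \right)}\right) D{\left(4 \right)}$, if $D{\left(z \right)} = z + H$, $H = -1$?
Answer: $57$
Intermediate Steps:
$b{\left(n \right)} = 16$
$D{\left(z \right)} = -1 + z$ ($D{\left(z \right)} = z - 1 = -1 + z$)
$\left(3 + b{\left(5 \right)}\right) D{\left(4 \right)} = \left(3 + 16\right) \left(-1 + 4\right) = 19 \cdot 3 = 57$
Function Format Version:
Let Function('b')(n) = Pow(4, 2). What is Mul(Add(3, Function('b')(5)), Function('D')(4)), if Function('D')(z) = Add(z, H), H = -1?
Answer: 57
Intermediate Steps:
Function('b')(n) = 16
Function('D')(z) = Add(-1, z) (Function('D')(z) = Add(z, -1) = Add(-1, z))
Mul(Add(3, Function('b')(5)), Function('D')(4)) = Mul(Add(3, 16), Add(-1, 4)) = Mul(19, 3) = 57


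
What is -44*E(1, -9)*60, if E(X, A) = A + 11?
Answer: -5280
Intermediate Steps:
E(X, A) = 11 + A
-44*E(1, -9)*60 = -44*(11 - 9)*60 = -44*2*60 = -88*60 = -5280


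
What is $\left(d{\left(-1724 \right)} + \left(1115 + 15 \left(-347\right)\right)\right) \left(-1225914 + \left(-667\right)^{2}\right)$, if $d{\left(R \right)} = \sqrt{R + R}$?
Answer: $3194392250 - 1562050 i \sqrt{862} \approx 3.1944 \cdot 10^{9} - 4.5862 \cdot 10^{7} i$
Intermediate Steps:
$d{\left(R \right)} = \sqrt{2} \sqrt{R}$ ($d{\left(R \right)} = \sqrt{2 R} = \sqrt{2} \sqrt{R}$)
$\left(d{\left(-1724 \right)} + \left(1115 + 15 \left(-347\right)\right)\right) \left(-1225914 + \left(-667\right)^{2}\right) = \left(\sqrt{2} \sqrt{-1724} + \left(1115 + 15 \left(-347\right)\right)\right) \left(-1225914 + \left(-667\right)^{2}\right) = \left(\sqrt{2} \cdot 2 i \sqrt{431} + \left(1115 - 5205\right)\right) \left(-1225914 + 444889\right) = \left(2 i \sqrt{862} - 4090\right) \left(-781025\right) = \left(-4090 + 2 i \sqrt{862}\right) \left(-781025\right) = 3194392250 - 1562050 i \sqrt{862}$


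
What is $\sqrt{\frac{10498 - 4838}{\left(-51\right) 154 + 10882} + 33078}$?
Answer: $\frac{\sqrt{18956385977}}{757} \approx 181.88$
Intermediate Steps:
$\sqrt{\frac{10498 - 4838}{\left(-51\right) 154 + 10882} + 33078} = \sqrt{\frac{5660}{-7854 + 10882} + 33078} = \sqrt{\frac{5660}{3028} + 33078} = \sqrt{5660 \cdot \frac{1}{3028} + 33078} = \sqrt{\frac{1415}{757} + 33078} = \sqrt{\frac{25041461}{757}} = \frac{\sqrt{18956385977}}{757}$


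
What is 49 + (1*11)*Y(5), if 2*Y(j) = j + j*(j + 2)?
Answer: 269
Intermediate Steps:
Y(j) = j/2 + j*(2 + j)/2 (Y(j) = (j + j*(j + 2))/2 = (j + j*(2 + j))/2 = j/2 + j*(2 + j)/2)
49 + (1*11)*Y(5) = 49 + (1*11)*((1/2)*5*(3 + 5)) = 49 + 11*((1/2)*5*8) = 49 + 11*20 = 49 + 220 = 269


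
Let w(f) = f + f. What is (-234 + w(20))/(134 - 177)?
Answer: 194/43 ≈ 4.5116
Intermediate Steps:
w(f) = 2*f
(-234 + w(20))/(134 - 177) = (-234 + 2*20)/(134 - 177) = (-234 + 40)/(-43) = -194*(-1/43) = 194/43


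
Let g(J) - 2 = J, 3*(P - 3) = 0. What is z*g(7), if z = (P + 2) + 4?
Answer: 81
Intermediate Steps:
P = 3 (P = 3 + (⅓)*0 = 3 + 0 = 3)
g(J) = 2 + J
z = 9 (z = (3 + 2) + 4 = 5 + 4 = 9)
z*g(7) = 9*(2 + 7) = 9*9 = 81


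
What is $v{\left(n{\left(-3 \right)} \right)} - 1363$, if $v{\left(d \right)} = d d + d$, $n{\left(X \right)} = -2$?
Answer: $-1361$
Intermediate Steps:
$v{\left(d \right)} = d + d^{2}$ ($v{\left(d \right)} = d^{2} + d = d + d^{2}$)
$v{\left(n{\left(-3 \right)} \right)} - 1363 = - 2 \left(1 - 2\right) - 1363 = \left(-2\right) \left(-1\right) - 1363 = 2 - 1363 = -1361$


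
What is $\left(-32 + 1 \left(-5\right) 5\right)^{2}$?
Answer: $3249$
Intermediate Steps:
$\left(-32 + 1 \left(-5\right) 5\right)^{2} = \left(-32 - 25\right)^{2} = \left(-57\right)^{2} = 3249$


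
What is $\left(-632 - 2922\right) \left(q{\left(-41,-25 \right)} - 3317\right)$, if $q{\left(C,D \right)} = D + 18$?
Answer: $11813496$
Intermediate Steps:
$q{\left(C,D \right)} = 18 + D$
$\left(-632 - 2922\right) \left(q{\left(-41,-25 \right)} - 3317\right) = \left(-632 - 2922\right) \left(\left(18 - 25\right) - 3317\right) = - 3554 \left(-7 - 3317\right) = \left(-3554\right) \left(-3324\right) = 11813496$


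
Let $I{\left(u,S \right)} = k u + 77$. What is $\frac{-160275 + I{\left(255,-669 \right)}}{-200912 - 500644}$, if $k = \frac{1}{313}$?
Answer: $\frac{50141719}{219587028} \approx 0.22835$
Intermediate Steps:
$k = \frac{1}{313} \approx 0.0031949$
$I{\left(u,S \right)} = 77 + \frac{u}{313}$ ($I{\left(u,S \right)} = \frac{u}{313} + 77 = 77 + \frac{u}{313}$)
$\frac{-160275 + I{\left(255,-669 \right)}}{-200912 - 500644} = \frac{-160275 + \left(77 + \frac{1}{313} \cdot 255\right)}{-200912 - 500644} = \frac{-160275 + \left(77 + \frac{255}{313}\right)}{-701556} = \left(-160275 + \frac{24356}{313}\right) \left(- \frac{1}{701556}\right) = \left(- \frac{50141719}{313}\right) \left(- \frac{1}{701556}\right) = \frac{50141719}{219587028}$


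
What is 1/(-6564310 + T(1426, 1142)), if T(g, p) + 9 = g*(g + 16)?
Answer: -1/4508027 ≈ -2.2183e-7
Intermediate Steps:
T(g, p) = -9 + g*(16 + g) (T(g, p) = -9 + g*(g + 16) = -9 + g*(16 + g))
1/(-6564310 + T(1426, 1142)) = 1/(-6564310 + (-9 + 1426**2 + 16*1426)) = 1/(-6564310 + (-9 + 2033476 + 22816)) = 1/(-6564310 + 2056283) = 1/(-4508027) = -1/4508027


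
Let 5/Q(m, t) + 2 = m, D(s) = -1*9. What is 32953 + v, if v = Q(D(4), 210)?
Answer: 362478/11 ≈ 32953.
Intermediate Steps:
D(s) = -9
Q(m, t) = 5/(-2 + m)
v = -5/11 (v = 5/(-2 - 9) = 5/(-11) = 5*(-1/11) = -5/11 ≈ -0.45455)
32953 + v = 32953 - 5/11 = 362478/11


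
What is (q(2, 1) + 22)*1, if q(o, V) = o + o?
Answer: 26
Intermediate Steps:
q(o, V) = 2*o
(q(2, 1) + 22)*1 = (2*2 + 22)*1 = (4 + 22)*1 = 26*1 = 26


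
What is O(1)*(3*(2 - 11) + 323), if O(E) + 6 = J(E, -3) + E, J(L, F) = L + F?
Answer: -2072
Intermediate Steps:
J(L, F) = F + L
O(E) = -9 + 2*E (O(E) = -6 + ((-3 + E) + E) = -6 + (-3 + 2*E) = -9 + 2*E)
O(1)*(3*(2 - 11) + 323) = (-9 + 2*1)*(3*(2 - 11) + 323) = (-9 + 2)*(3*(-9) + 323) = -7*(-27 + 323) = -7*296 = -2072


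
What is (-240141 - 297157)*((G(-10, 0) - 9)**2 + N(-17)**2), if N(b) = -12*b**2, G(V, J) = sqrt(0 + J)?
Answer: -6462139462290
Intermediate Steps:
G(V, J) = sqrt(J)
(-240141 - 297157)*((G(-10, 0) - 9)**2 + N(-17)**2) = (-240141 - 297157)*((sqrt(0) - 9)**2 + (-12*(-17)**2)**2) = -537298*((0 - 9)**2 + (-12*289)**2) = -537298*((-9)**2 + (-3468)**2) = -537298*(81 + 12027024) = -537298*12027105 = -6462139462290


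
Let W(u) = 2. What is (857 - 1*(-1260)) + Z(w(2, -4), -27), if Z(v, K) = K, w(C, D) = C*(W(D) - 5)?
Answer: 2090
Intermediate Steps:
w(C, D) = -3*C (w(C, D) = C*(2 - 5) = C*(-3) = -3*C)
(857 - 1*(-1260)) + Z(w(2, -4), -27) = (857 - 1*(-1260)) - 27 = (857 + 1260) - 27 = 2117 - 27 = 2090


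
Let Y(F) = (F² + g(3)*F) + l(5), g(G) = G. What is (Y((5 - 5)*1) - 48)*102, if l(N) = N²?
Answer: -2346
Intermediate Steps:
Y(F) = 25 + F² + 3*F (Y(F) = (F² + 3*F) + 5² = (F² + 3*F) + 25 = 25 + F² + 3*F)
(Y((5 - 5)*1) - 48)*102 = ((25 + ((5 - 5)*1)² + 3*((5 - 5)*1)) - 48)*102 = ((25 + (0*1)² + 3*(0*1)) - 48)*102 = ((25 + 0² + 3*0) - 48)*102 = ((25 + 0 + 0) - 48)*102 = (25 - 48)*102 = -23*102 = -2346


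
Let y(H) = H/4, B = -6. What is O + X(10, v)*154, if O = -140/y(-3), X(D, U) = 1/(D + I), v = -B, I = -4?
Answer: 637/3 ≈ 212.33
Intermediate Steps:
v = 6 (v = -1*(-6) = 6)
X(D, U) = 1/(-4 + D) (X(D, U) = 1/(D - 4) = 1/(-4 + D))
y(H) = H/4 (y(H) = H*(¼) = H/4)
O = 560/3 (O = -140/((¼)*(-3)) = -140/(-¾) = -140*(-4/3) = 560/3 ≈ 186.67)
O + X(10, v)*154 = 560/3 + 154/(-4 + 10) = 560/3 + 154/6 = 560/3 + (⅙)*154 = 560/3 + 77/3 = 637/3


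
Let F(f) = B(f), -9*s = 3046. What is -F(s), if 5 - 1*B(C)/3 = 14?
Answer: 27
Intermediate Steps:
B(C) = -27 (B(C) = 15 - 3*14 = 15 - 42 = -27)
s = -3046/9 (s = -⅑*3046 = -3046/9 ≈ -338.44)
F(f) = -27
-F(s) = -1*(-27) = 27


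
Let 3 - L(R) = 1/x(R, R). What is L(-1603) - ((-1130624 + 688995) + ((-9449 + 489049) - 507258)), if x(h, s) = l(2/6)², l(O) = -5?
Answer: 11732249/25 ≈ 4.6929e+5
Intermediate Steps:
x(h, s) = 25 (x(h, s) = (-5)² = 25)
L(R) = 74/25 (L(R) = 3 - 1/25 = 74/25)
L(-1603) - ((-1130624 + 688995) + ((-9449 + 489049) - 507258)) = 74/25 - ((-1130624 + 688995) + ((-9449 + 489049) - 507258)) = 74/25 - (-441629 + (479600 - 507258)) = 74/25 - (-441629 - 27658) = 74/25 - 1*(-469287) = 74/25 + 469287 = 11732249/25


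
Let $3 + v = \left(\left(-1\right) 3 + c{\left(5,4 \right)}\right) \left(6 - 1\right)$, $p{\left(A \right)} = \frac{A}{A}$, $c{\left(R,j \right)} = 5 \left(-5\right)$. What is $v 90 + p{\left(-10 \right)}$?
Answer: $-12869$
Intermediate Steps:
$c{\left(R,j \right)} = -25$
$p{\left(A \right)} = 1$
$v = -143$ ($v = -3 + \left(\left(-1\right) 3 - 25\right) \left(6 - 1\right) = -3 + \left(-3 - 25\right) 5 = -3 - 140 = -143$)
$v 90 + p{\left(-10 \right)} = \left(-143\right) 90 + 1 = -12870 + 1 = -12869$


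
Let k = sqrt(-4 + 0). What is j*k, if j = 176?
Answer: 352*I ≈ 352.0*I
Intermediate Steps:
k = 2*I (k = sqrt(-4) = 2*I ≈ 2.0*I)
j*k = 176*(2*I) = 352*I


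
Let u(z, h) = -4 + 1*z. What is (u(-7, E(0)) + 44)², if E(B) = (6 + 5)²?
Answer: 1089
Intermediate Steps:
E(B) = 121 (E(B) = 11² = 121)
u(z, h) = -4 + z
(u(-7, E(0)) + 44)² = ((-4 - 7) + 44)² = (-11 + 44)² = 33² = 1089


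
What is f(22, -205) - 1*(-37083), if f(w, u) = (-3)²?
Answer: 37092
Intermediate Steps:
f(w, u) = 9
f(22, -205) - 1*(-37083) = 9 - 1*(-37083) = 9 + 37083 = 37092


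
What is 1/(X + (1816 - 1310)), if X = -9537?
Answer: -1/9031 ≈ -0.00011073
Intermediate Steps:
1/(X + (1816 - 1310)) = 1/(-9537 + (1816 - 1310)) = 1/(-9537 + 506) = 1/(-9031) = -1/9031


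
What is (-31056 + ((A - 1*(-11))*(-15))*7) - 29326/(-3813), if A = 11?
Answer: -4103072/123 ≈ -33358.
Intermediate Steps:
(-31056 + ((A - 1*(-11))*(-15))*7) - 29326/(-3813) = (-31056 + ((11 - 1*(-11))*(-15))*7) - 29326/(-3813) = (-31056 + ((11 + 11)*(-15))*7) - 29326*(-1/3813) = (-31056 + (22*(-15))*7) + 946/123 = (-31056 - 330*7) + 946/123 = (-31056 - 2310) + 946/123 = -33366 + 946/123 = -4103072/123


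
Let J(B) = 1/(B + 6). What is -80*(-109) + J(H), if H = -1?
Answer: 43601/5 ≈ 8720.2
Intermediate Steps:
J(B) = 1/(6 + B)
-80*(-109) + J(H) = -80*(-109) + 1/(6 - 1) = 8720 + 1/5 = 8720 + ⅕ = 43601/5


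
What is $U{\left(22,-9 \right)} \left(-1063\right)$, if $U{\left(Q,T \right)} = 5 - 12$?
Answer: $7441$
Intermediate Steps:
$U{\left(Q,T \right)} = -7$ ($U{\left(Q,T \right)} = 5 - 12 = -7$)
$U{\left(22,-9 \right)} \left(-1063\right) = \left(-7\right) \left(-1063\right) = 7441$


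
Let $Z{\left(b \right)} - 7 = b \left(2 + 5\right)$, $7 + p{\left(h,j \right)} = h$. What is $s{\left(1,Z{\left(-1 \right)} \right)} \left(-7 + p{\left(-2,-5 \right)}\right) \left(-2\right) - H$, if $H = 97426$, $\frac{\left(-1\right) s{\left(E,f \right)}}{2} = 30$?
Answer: $-99346$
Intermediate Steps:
$p{\left(h,j \right)} = -7 + h$
$Z{\left(b \right)} = 7 + 7 b$ ($Z{\left(b \right)} = 7 + b \left(2 + 5\right) = 7 + b 7 = 7 + 7 b$)
$s{\left(E,f \right)} = -60$ ($s{\left(E,f \right)} = \left(-2\right) 30 = -60$)
$s{\left(1,Z{\left(-1 \right)} \right)} \left(-7 + p{\left(-2,-5 \right)}\right) \left(-2\right) - H = - 60 \left(-7 - 9\right) \left(-2\right) - 97426 = - 60 \left(\left(-16\right) \left(-2\right)\right) - 97426 = \left(-60\right) 32 - 97426 = -1920 - 97426 = -99346$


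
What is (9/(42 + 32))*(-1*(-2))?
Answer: 9/37 ≈ 0.24324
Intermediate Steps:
(9/(42 + 32))*(-1*(-2)) = (9/74)*2 = 9/37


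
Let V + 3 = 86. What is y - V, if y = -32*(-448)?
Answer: 14253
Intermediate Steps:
y = 14336
V = 83 (V = -3 + 86 = 83)
y - V = 14336 - 1*83 = 14336 - 83 = 14253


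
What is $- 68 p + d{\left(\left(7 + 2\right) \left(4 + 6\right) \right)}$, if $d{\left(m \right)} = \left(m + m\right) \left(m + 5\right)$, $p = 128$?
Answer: $8396$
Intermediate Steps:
$d{\left(m \right)} = 2 m \left(5 + m\right)$
$- 68 p + d{\left(\left(7 + 2\right) \left(4 + 6\right) \right)} = \left(-68\right) 128 + 2 \left(7 + 2\right) \left(4 + 6\right) \left(5 + \left(7 + 2\right) \left(4 + 6\right)\right) = -8704 + 2 \cdot 9 \cdot 10 \left(5 + 9 \cdot 10\right) = -8704 + 2 \cdot 90 \left(5 + 90\right) = -8704 + 2 \cdot 90 \cdot 95 = -8704 + 17100 = 8396$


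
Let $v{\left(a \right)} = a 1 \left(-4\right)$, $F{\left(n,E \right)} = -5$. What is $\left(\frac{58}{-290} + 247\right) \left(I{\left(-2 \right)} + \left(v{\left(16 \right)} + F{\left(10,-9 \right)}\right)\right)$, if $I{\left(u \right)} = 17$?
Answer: $- \frac{64168}{5} \approx -12834.0$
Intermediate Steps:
$v{\left(a \right)} = - 4 a$ ($v{\left(a \right)} = a \left(-4\right) = - 4 a$)
$\left(\frac{58}{-290} + 247\right) \left(I{\left(-2 \right)} + \left(v{\left(16 \right)} + F{\left(10,-9 \right)}\right)\right) = \left(\frac{58}{-290} + 247\right) \left(17 - 69\right) = \left(58 \left(- \frac{1}{290}\right) + 247\right) \left(17 - 69\right) = \left(- \frac{1}{5} + 247\right) \left(17 - 69\right) = \frac{1234}{5} \left(-52\right) = - \frac{64168}{5}$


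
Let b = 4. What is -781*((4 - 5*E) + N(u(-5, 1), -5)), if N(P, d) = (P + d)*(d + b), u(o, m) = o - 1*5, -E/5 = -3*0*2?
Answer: -14839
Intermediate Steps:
E = 0 (E = -5*(-3*0)*2 = -0*2 = -5*0 = 0)
u(o, m) = -5 + o (u(o, m) = o - 5 = -5 + o)
N(P, d) = (4 + d)*(P + d) (N(P, d) = (P + d)*(d + 4) = (P + d)*(4 + d) = (4 + d)*(P + d))
-781*((4 - 5*E) + N(u(-5, 1), -5)) = -781*((4 - 5*0) + ((-5)² + 4*(-5 - 5) + 4*(-5) + (-5 - 5)*(-5))) = -781*((4 + 0) + (25 + 4*(-10) - 20 - 10*(-5))) = -781*(4 + (25 - 40 - 20 + 50)) = -781*(4 + 15) = -781*19 = -14839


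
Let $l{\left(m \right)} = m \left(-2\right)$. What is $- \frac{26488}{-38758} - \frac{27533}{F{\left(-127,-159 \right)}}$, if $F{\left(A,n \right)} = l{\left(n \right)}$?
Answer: $- \frac{529350415}{6162522} \approx -85.898$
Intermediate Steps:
$l{\left(m \right)} = - 2 m$
$F{\left(A,n \right)} = - 2 n$
$- \frac{26488}{-38758} - \frac{27533}{F{\left(-127,-159 \right)}} = - \frac{26488}{-38758} - \frac{27533}{\left(-2\right) \left(-159\right)} = \left(-26488\right) \left(- \frac{1}{38758}\right) - \frac{27533}{318} = \frac{13244}{19379} - \frac{27533}{318} = - \frac{529350415}{6162522}$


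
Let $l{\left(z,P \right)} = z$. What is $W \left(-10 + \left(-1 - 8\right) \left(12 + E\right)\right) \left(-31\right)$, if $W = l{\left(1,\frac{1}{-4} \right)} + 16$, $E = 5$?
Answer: $85901$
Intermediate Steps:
$W = 17$ ($W = 1 + 16 = 17$)
$W \left(-10 + \left(-1 - 8\right) \left(12 + E\right)\right) \left(-31\right) = 17 \left(-10 + \left(-1 - 8\right) \left(12 + 5\right)\right) \left(-31\right) = 17 \left(-10 - 153\right) \left(-31\right) = 17 \left(-163\right) \left(-31\right) = \left(-2771\right) \left(-31\right) = 85901$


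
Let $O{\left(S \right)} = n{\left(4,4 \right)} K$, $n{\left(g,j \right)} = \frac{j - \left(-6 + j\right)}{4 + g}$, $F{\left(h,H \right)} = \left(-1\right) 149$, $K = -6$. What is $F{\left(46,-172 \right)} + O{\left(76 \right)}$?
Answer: $- \frac{307}{2} \approx -153.5$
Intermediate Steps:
$F{\left(h,H \right)} = -149$
$n{\left(g,j \right)} = \frac{6}{4 + g}$
$O{\left(S \right)} = - \frac{9}{2}$ ($O{\left(S \right)} = \frac{6}{4 + 4} \left(-6\right) = \frac{6}{8} \left(-6\right) = 6 \cdot \frac{1}{8} \left(-6\right) = \frac{3}{4} \left(-6\right) = - \frac{9}{2}$)
$F{\left(46,-172 \right)} + O{\left(76 \right)} = -149 - \frac{9}{2} = - \frac{307}{2}$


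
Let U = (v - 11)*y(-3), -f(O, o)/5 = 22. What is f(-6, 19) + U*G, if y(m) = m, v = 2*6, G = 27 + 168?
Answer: -695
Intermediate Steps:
f(O, o) = -110 (f(O, o) = -5*22 = -110)
G = 195
v = 12
U = -3 (U = (12 - 11)*(-3) = 1*(-3) = -3)
f(-6, 19) + U*G = -110 - 3*195 = -110 - 585 = -695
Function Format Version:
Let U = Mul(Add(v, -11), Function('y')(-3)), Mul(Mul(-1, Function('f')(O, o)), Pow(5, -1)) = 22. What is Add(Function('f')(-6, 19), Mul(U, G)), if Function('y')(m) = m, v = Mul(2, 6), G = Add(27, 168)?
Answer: -695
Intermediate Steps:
Function('f')(O, o) = -110 (Function('f')(O, o) = Mul(-5, 22) = -110)
G = 195
v = 12
U = -3 (U = Mul(Add(12, -11), -3) = Mul(1, -3) = -3)
Add(Function('f')(-6, 19), Mul(U, G)) = Add(-110, Mul(-3, 195)) = Add(-110, -585) = -695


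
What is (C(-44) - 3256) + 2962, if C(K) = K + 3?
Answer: -335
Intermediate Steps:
C(K) = 3 + K
(C(-44) - 3256) + 2962 = ((3 - 44) - 3256) + 2962 = (-41 - 3256) + 2962 = -3297 + 2962 = -335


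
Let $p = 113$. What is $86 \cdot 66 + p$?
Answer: $5789$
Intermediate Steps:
$86 \cdot 66 + p = 86 \cdot 66 + 113 = 5676 + 113 = 5789$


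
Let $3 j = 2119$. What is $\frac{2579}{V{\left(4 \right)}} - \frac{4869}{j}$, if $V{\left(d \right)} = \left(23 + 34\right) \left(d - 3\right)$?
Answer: $\frac{4632302}{120783} \approx 38.352$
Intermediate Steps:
$j = \frac{2119}{3}$ ($j = \frac{1}{3} \cdot 2119 = \frac{2119}{3} \approx 706.33$)
$V{\left(d \right)} = -171 + 57 d$ ($V{\left(d \right)} = 57 \left(-3 + d\right) = -171 + 57 d$)
$\frac{2579}{V{\left(4 \right)}} - \frac{4869}{j} = \frac{2579}{-171 + 57 \cdot 4} - \frac{4869}{\frac{2119}{3}} = \frac{2579}{-171 + 228} - \frac{14607}{2119} = \frac{2579}{57} - \frac{14607}{2119} = \frac{4632302}{120783}$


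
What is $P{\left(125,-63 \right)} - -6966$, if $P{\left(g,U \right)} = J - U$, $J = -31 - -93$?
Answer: $7091$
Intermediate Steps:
$J = 62$ ($J = -31 + 93 = 62$)
$P{\left(g,U \right)} = 62 - U$
$P{\left(125,-63 \right)} - -6966 = \left(62 - -63\right) - -6966 = \left(62 + 63\right) + 6966 = 125 + 6966 = 7091$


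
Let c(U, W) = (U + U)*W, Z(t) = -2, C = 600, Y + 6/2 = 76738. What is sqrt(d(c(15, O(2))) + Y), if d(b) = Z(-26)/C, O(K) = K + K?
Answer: sqrt(69061497)/30 ≈ 277.01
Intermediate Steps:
Y = 76735 (Y = -3 + 76738 = 76735)
O(K) = 2*K
c(U, W) = 2*U*W (c(U, W) = (2*U)*W = 2*U*W)
d(b) = -1/300 (d(b) = -2/600 = -2*1/600 = -1/300)
sqrt(d(c(15, O(2))) + Y) = sqrt(-1/300 + 76735) = sqrt(23020499/300) = sqrt(69061497)/30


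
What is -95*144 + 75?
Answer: -13605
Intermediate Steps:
-95*144 + 75 = -13680 + 75 = -13605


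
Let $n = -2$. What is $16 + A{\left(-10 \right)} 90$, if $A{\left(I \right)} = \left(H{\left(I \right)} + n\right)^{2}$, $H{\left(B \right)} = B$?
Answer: $12976$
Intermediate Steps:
$A{\left(I \right)} = \left(-2 + I\right)^{2}$ ($A{\left(I \right)} = \left(I - 2\right)^{2} = \left(-2 + I\right)^{2}$)
$16 + A{\left(-10 \right)} 90 = 16 + \left(-2 - 10\right)^{2} \cdot 90 = 16 + \left(-12\right)^{2} \cdot 90 = 16 + 144 \cdot 90 = 16 + 12960 = 12976$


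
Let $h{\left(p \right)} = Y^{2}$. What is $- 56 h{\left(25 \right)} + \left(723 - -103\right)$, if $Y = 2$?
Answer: $602$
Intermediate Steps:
$h{\left(p \right)} = 4$ ($h{\left(p \right)} = 2^{2} = 4$)
$- 56 h{\left(25 \right)} + \left(723 - -103\right) = \left(-56\right) 4 + \left(723 - -103\right) = -224 + \left(723 + 103\right) = -224 + 826 = 602$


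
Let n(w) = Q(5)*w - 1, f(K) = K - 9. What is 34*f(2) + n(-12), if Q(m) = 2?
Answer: -263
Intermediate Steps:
f(K) = -9 + K
n(w) = -1 + 2*w (n(w) = 2*w - 1 = -1 + 2*w)
34*f(2) + n(-12) = 34*(-9 + 2) + (-1 + 2*(-12)) = 34*(-7) + (-1 - 24) = -238 - 25 = -263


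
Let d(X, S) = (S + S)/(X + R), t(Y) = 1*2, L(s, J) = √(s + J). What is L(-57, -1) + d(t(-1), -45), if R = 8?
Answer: -9 + I*√58 ≈ -9.0 + 7.6158*I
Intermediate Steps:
L(s, J) = √(J + s)
t(Y) = 2
d(X, S) = 2*S/(8 + X) (d(X, S) = (S + S)/(X + 8) = (2*S)/(8 + X) = 2*S/(8 + X))
L(-57, -1) + d(t(-1), -45) = √(-1 - 57) + 2*(-45)/(8 + 2) = √(-58) + 2*(-45)/10 = I*√58 + 2*(-45)*(⅒) = I*√58 - 9 = -9 + I*√58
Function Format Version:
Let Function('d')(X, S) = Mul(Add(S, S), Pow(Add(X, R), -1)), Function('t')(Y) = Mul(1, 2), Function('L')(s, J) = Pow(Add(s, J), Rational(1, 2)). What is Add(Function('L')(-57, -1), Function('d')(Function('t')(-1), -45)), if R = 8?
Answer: Add(-9, Mul(I, Pow(58, Rational(1, 2)))) ≈ Add(-9.0000, Mul(7.6158, I))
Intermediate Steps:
Function('L')(s, J) = Pow(Add(J, s), Rational(1, 2))
Function('t')(Y) = 2
Function('d')(X, S) = Mul(2, S, Pow(Add(8, X), -1)) (Function('d')(X, S) = Mul(Add(S, S), Pow(Add(X, 8), -1)) = Mul(Mul(2, S), Pow(Add(8, X), -1)) = Mul(2, S, Pow(Add(8, X), -1)))
Add(Function('L')(-57, -1), Function('d')(Function('t')(-1), -45)) = Add(Pow(Add(-1, -57), Rational(1, 2)), Mul(2, -45, Pow(Add(8, 2), -1))) = Add(Pow(-58, Rational(1, 2)), Mul(2, -45, Pow(10, -1))) = Add(Mul(I, Pow(58, Rational(1, 2))), Mul(2, -45, Rational(1, 10))) = Add(Mul(I, Pow(58, Rational(1, 2))), -9) = Add(-9, Mul(I, Pow(58, Rational(1, 2))))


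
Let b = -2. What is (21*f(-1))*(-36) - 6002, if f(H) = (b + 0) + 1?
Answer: -5246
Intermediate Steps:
f(H) = -1 (f(H) = (-2 + 0) + 1 = -2 + 1 = -1)
(21*f(-1))*(-36) - 6002 = (21*(-1))*(-36) - 6002 = -21*(-36) - 6002 = 756 - 6002 = -5246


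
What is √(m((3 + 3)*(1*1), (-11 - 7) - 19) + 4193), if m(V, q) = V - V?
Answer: √4193 ≈ 64.753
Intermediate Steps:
m(V, q) = 0
√(m((3 + 3)*(1*1), (-11 - 7) - 19) + 4193) = √(0 + 4193) = √4193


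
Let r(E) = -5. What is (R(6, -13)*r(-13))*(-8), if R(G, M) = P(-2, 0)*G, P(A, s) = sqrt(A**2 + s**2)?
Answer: 480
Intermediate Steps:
R(G, M) = 2*G (R(G, M) = sqrt((-2)**2 + 0**2)*G = sqrt(4 + 0)*G = sqrt(4)*G = 2*G)
(R(6, -13)*r(-13))*(-8) = ((2*6)*(-5))*(-8) = (12*(-5))*(-8) = -60*(-8) = 480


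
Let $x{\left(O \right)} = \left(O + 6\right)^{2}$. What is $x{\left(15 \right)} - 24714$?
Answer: $-24273$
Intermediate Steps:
$x{\left(O \right)} = \left(6 + O\right)^{2}$
$x{\left(15 \right)} - 24714 = \left(6 + 15\right)^{2} - 24714 = 21^{2} - 24714 = 441 - 24714 = -24273$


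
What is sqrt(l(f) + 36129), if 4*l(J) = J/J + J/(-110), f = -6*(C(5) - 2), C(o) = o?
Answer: sqrt(109291105)/55 ≈ 190.08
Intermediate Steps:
f = -18 (f = -6*(5 - 2) = -6*3 = -18)
l(J) = 1/4 - J/440 (l(J) = (J/J + J/(-110))/4 = (1 + J*(-1/110))/4 = (1 - J/110)/4 = 1/4 - J/440)
sqrt(l(f) + 36129) = sqrt((1/4 - 1/440*(-18)) + 36129) = sqrt((1/4 + 9/220) + 36129) = sqrt(16/55 + 36129) = sqrt(1987111/55) = sqrt(109291105)/55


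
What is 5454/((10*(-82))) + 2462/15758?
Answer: -20981323/3230390 ≈ -6.4950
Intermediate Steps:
5454/((10*(-82))) + 2462/15758 = 5454/(-820) + 2462*(1/15758) = 5454*(-1/820) + 1231/7879 = -2727/410 + 1231/7879 = -20981323/3230390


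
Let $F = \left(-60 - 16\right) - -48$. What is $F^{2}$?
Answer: $784$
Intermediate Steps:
$F = -28$ ($F = \left(-60 - 16\right) + 48 = -76 + 48 = -28$)
$F^{2} = \left(-28\right)^{2} = 784$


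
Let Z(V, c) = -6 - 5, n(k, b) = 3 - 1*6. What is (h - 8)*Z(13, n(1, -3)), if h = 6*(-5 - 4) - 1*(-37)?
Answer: 275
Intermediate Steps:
n(k, b) = -3 (n(k, b) = 3 - 6 = -3)
Z(V, c) = -11
h = -17 (h = 6*(-9) + 37 = -54 + 37 = -17)
(h - 8)*Z(13, n(1, -3)) = (-17 - 8)*(-11) = -25*(-11) = 275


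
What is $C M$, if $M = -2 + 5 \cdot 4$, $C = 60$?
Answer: $1080$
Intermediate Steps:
$M = 18$ ($M = -2 + 20 = 18$)
$C M = 60 \cdot 18 = 1080$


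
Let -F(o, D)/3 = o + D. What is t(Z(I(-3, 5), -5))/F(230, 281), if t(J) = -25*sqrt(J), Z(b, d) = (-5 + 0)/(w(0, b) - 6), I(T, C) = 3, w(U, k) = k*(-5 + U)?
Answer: 25*sqrt(105)/32193 ≈ 0.0079574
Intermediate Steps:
Z(b, d) = -5/(-6 - 5*b) (Z(b, d) = (-5 + 0)/(b*(-5 + 0) - 6) = -5/(b*(-5) - 6) = -5/(-5*b - 6) = -5/(-6 - 5*b))
F(o, D) = -3*D - 3*o (F(o, D) = -3*(o + D) = -3*(D + o) = -3*D - 3*o)
t(Z(I(-3, 5), -5))/F(230, 281) = (-25*sqrt(5)/sqrt(6 + 5*3))/(-3*281 - 3*230) = (-25*sqrt(5)/sqrt(6 + 15))/(-843 - 690) = -25*sqrt(105)/21/(-1533) = -25*sqrt(105)/21*(-1/1533) = 25*sqrt(105)/32193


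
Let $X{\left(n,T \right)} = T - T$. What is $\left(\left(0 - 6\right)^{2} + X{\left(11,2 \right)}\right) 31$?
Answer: $1116$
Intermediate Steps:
$X{\left(n,T \right)} = 0$
$\left(\left(0 - 6\right)^{2} + X{\left(11,2 \right)}\right) 31 = \left(\left(0 - 6\right)^{2} + 0\right) 31 = \left(\left(-6\right)^{2} + 0\right) 31 = \left(36 + 0\right) 31 = 36 \cdot 31 = 1116$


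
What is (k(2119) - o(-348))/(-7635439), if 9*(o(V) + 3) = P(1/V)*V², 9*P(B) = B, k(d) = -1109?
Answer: 29746/206156853 ≈ 0.00014429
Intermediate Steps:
P(B) = B/9
o(V) = -3 + V/81 (o(V) = -3 + ((1/(9*V))*V²)/9 = -3 + (V/9)/9 = -3 + V/81)
(k(2119) - o(-348))/(-7635439) = (-1109 - (-3 + (1/81)*(-348)))/(-7635439) = (-1109 - (-3 - 116/27))*(-1/7635439) = (-1109 - 1*(-197/27))*(-1/7635439) = (-1109 + 197/27)*(-1/7635439) = -29746/27*(-1/7635439) = 29746/206156853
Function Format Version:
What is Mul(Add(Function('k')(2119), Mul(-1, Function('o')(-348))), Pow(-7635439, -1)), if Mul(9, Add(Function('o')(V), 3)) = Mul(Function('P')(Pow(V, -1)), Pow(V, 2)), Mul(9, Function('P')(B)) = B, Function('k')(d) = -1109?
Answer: Rational(29746, 206156853) ≈ 0.00014429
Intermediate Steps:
Function('P')(B) = Mul(Rational(1, 9), B)
Function('o')(V) = Add(-3, Mul(Rational(1, 81), V)) (Function('o')(V) = Add(-3, Mul(Rational(1, 9), Mul(Mul(Rational(1, 9), Pow(V, -1)), Pow(V, 2)))) = Add(-3, Mul(Rational(1, 9), Mul(Rational(1, 9), V))) = Add(-3, Mul(Rational(1, 81), V)))
Mul(Add(Function('k')(2119), Mul(-1, Function('o')(-348))), Pow(-7635439, -1)) = Mul(Add(-1109, Mul(-1, Add(-3, Mul(Rational(1, 81), -348)))), Pow(-7635439, -1)) = Mul(Add(-1109, Mul(-1, Add(-3, Rational(-116, 27)))), Rational(-1, 7635439)) = Mul(Add(-1109, Mul(-1, Rational(-197, 27))), Rational(-1, 7635439)) = Mul(Add(-1109, Rational(197, 27)), Rational(-1, 7635439)) = Mul(Rational(-29746, 27), Rational(-1, 7635439)) = Rational(29746, 206156853)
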